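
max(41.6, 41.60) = 41.60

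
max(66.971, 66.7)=66.971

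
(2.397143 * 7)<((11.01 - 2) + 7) False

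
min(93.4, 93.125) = 93.125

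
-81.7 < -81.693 True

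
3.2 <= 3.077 False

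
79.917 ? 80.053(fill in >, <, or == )<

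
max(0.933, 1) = 1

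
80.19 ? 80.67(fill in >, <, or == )<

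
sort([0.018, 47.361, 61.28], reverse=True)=[61.28, 47.361, 0.018]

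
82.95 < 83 True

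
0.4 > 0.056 True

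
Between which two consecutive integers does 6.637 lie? 6 and 7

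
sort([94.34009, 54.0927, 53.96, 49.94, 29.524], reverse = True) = [94.34009, 54.0927, 53.96, 49.94, 29.524]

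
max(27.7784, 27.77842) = 27.77842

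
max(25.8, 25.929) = 25.929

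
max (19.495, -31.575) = 19.495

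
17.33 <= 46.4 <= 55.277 True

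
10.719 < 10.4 False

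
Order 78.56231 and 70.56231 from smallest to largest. 70.56231, 78.56231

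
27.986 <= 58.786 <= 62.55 True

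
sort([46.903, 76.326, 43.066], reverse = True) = [76.326, 46.903, 43.066]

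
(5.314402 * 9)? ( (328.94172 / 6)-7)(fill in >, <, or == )>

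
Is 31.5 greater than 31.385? Yes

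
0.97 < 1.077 True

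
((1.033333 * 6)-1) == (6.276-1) False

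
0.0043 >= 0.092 False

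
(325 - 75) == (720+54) False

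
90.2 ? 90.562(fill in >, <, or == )<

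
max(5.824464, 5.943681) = 5.943681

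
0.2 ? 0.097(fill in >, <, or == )>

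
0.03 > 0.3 False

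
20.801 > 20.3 True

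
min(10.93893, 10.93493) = 10.93493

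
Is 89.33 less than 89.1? No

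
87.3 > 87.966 False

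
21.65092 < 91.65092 True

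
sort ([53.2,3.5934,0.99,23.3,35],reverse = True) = [53.2,35,23.3,3.5934,0.99]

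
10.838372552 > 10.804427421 True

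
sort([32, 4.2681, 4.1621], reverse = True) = [32, 4.2681, 4.1621]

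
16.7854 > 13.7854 True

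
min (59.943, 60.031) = 59.943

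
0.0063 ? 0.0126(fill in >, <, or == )<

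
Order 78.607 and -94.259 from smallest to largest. -94.259, 78.607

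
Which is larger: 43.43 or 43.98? 43.98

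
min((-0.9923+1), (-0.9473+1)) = 0.0077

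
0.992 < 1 True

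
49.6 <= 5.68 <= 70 False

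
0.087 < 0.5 True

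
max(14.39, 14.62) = 14.62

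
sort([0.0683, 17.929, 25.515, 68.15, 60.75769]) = [0.0683, 17.929, 25.515, 60.75769, 68.15]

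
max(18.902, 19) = 19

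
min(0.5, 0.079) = 0.079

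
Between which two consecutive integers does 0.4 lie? 0 and 1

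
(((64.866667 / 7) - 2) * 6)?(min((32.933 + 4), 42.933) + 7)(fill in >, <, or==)<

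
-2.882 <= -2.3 True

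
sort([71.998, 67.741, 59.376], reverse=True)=[71.998, 67.741, 59.376]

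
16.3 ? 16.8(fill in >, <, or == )<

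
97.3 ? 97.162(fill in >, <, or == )>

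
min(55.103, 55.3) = 55.103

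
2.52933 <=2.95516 True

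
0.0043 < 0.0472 True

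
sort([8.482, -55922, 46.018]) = [-55922, 8.482, 46.018]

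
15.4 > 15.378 True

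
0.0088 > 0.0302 False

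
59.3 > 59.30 False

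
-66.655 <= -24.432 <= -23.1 True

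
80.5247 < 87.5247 True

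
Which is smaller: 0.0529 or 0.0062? 0.0062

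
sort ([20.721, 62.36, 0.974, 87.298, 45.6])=[0.974, 20.721, 45.6, 62.36, 87.298]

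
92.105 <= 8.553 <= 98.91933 False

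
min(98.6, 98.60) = 98.6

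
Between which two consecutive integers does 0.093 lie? 0 and 1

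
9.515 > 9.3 True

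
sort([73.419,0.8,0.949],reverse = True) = [73.419,0.949,0.8]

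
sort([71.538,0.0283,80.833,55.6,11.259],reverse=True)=[80.833,71.538,55.6,11.259,0.0283]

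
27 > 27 False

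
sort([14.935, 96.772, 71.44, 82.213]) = [14.935, 71.44, 82.213, 96.772]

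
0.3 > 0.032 True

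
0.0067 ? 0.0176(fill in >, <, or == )<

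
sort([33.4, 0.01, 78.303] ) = [0.01, 33.4, 78.303]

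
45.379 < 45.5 True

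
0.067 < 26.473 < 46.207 True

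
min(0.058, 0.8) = 0.058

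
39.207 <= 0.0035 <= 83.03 False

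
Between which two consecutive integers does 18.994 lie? 18 and 19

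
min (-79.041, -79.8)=-79.8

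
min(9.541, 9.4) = 9.4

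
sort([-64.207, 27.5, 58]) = [-64.207, 27.5, 58]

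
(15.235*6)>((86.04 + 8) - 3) True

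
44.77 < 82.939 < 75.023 False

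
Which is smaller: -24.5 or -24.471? -24.5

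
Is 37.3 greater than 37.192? Yes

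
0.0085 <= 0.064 True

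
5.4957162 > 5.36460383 True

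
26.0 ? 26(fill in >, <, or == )==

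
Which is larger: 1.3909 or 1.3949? 1.3949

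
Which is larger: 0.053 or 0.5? 0.5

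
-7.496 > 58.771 False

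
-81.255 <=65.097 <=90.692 True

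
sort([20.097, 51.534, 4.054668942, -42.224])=[-42.224, 4.054668942, 20.097, 51.534]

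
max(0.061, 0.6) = 0.6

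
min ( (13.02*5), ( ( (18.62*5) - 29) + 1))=65.1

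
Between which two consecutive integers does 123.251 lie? 123 and 124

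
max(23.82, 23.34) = 23.82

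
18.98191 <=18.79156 False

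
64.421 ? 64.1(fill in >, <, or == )>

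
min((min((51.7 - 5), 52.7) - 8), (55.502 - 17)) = 38.502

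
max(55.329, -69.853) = 55.329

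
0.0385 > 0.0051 True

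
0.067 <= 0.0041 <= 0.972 False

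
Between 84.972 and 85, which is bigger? 85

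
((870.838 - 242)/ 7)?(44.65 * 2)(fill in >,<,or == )>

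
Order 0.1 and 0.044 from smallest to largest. 0.044, 0.1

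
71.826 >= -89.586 True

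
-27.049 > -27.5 True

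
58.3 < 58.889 True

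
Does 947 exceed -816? Yes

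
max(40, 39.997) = 40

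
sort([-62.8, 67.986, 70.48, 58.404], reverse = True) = [70.48, 67.986, 58.404, -62.8]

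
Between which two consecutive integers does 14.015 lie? 14 and 15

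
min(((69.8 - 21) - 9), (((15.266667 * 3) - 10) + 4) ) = 39.8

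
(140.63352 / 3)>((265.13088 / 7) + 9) True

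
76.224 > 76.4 False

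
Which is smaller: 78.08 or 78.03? 78.03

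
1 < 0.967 False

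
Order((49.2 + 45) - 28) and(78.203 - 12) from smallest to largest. ((49.2 + 45) - 28), (78.203 - 12)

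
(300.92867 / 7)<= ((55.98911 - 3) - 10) False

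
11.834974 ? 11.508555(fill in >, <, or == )>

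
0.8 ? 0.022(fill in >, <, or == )>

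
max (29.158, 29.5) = 29.5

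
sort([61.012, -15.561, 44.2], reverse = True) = [61.012, 44.2, -15.561]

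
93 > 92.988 True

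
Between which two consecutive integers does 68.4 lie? 68 and 69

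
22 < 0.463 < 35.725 False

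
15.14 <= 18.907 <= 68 True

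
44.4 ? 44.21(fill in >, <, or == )>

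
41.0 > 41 False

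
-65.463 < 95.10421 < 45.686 False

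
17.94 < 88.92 True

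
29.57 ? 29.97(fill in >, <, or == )<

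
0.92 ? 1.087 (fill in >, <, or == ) <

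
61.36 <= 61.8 True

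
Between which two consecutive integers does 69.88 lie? 69 and 70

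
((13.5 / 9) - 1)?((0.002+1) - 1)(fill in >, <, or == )>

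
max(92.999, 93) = 93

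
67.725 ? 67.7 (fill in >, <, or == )>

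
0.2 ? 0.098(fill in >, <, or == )>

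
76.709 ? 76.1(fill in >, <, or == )>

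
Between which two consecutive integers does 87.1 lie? 87 and 88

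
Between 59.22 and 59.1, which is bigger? 59.22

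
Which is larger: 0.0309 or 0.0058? 0.0309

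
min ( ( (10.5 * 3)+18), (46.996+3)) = 49.5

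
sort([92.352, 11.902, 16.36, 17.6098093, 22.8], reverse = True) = [92.352, 22.8, 17.6098093, 16.36, 11.902]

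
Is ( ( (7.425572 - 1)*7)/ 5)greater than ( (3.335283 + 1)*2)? Yes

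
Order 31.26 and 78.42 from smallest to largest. 31.26,78.42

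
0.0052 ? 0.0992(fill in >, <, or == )<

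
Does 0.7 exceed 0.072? Yes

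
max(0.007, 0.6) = 0.6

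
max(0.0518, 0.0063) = 0.0518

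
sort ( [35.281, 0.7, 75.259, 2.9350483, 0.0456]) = [0.0456, 0.7, 2.9350483, 35.281, 75.259]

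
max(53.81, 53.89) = 53.89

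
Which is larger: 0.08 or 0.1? 0.1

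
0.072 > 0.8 False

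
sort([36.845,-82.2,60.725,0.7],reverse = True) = [60.725,36.845,0.7,-82.2]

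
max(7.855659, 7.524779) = 7.855659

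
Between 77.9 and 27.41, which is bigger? 77.9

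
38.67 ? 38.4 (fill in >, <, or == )>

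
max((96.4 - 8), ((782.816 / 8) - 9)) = 88.852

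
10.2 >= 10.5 False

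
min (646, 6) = 6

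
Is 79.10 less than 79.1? No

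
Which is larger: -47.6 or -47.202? -47.202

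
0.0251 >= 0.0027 True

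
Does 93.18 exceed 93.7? No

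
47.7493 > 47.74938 False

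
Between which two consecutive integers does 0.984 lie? 0 and 1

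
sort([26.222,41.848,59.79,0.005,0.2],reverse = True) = [59.79,41.848,26.222,0.2,0.005]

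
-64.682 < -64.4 True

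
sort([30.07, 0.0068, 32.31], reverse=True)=[32.31, 30.07, 0.0068]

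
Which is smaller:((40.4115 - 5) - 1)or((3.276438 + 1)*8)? ((3.276438 + 1)*8)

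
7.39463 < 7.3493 False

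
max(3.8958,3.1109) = 3.8958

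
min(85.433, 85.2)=85.2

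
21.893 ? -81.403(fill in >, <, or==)>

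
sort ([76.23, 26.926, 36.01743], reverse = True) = [76.23, 36.01743, 26.926]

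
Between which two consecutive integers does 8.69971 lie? 8 and 9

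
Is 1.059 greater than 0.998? Yes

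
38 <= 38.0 True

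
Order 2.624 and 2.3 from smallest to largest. 2.3, 2.624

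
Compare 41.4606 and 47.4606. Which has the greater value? 47.4606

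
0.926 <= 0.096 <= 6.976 False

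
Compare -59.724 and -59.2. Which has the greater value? -59.2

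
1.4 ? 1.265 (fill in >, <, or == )>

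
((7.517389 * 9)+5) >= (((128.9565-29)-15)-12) False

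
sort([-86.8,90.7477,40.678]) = [-86.8,40.678,90.7477]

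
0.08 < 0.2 True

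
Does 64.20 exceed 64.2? No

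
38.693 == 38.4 False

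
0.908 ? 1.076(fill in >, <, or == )<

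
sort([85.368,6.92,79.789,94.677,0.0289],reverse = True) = [94.677,85.368,79.789,6.92,0.0289]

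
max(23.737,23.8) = 23.8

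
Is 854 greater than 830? Yes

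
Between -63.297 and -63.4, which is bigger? -63.297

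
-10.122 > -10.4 True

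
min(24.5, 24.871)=24.5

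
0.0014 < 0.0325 True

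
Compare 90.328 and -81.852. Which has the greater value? 90.328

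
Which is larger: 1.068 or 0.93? 1.068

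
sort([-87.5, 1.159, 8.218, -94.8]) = [-94.8, -87.5, 1.159, 8.218]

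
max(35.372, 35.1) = 35.372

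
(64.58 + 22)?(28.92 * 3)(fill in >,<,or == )<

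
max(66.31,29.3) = 66.31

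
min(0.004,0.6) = 0.004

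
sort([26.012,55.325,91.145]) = [26.012,55.325,91.145]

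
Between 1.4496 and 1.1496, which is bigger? 1.4496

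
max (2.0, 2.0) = 2.0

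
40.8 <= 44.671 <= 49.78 True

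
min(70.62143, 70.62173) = 70.62143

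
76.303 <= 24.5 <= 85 False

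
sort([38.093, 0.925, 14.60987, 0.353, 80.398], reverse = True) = [80.398, 38.093, 14.60987, 0.925, 0.353]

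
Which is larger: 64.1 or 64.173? 64.173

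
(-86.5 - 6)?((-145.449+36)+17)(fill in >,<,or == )<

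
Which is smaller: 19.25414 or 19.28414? 19.25414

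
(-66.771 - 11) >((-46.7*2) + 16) False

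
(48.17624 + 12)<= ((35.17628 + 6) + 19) True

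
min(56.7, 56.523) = 56.523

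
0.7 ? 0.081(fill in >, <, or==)>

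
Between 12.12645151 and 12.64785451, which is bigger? 12.64785451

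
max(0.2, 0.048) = 0.2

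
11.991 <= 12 True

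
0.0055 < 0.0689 True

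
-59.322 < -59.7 False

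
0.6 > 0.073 True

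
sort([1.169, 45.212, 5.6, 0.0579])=[0.0579, 1.169, 5.6, 45.212]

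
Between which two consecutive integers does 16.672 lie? 16 and 17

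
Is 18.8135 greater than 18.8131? Yes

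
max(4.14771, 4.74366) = 4.74366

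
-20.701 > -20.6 False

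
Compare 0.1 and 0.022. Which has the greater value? 0.1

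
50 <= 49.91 False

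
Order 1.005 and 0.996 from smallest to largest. 0.996, 1.005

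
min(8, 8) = 8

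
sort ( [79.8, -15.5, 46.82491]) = [-15.5, 46.82491, 79.8]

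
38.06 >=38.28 False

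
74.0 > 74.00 False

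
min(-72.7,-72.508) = -72.7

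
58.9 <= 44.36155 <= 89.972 False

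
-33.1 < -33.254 False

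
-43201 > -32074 False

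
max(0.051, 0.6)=0.6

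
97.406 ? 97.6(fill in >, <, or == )<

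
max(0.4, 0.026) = 0.4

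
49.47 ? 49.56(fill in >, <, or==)<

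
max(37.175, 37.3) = 37.3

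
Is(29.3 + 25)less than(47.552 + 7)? Yes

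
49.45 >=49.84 False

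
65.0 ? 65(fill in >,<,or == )==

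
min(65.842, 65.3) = 65.3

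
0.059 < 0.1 True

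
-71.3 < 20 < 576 True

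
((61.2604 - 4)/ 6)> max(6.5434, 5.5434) True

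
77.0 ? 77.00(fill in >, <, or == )==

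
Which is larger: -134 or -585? -134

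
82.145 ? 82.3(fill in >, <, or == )<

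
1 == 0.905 False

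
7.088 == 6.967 False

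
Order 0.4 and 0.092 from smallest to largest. 0.092, 0.4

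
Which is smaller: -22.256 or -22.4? -22.4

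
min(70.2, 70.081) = 70.081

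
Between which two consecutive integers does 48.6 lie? 48 and 49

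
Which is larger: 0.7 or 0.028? 0.7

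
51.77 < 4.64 False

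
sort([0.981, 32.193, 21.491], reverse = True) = [32.193, 21.491, 0.981]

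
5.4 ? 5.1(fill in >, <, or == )>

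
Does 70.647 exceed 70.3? Yes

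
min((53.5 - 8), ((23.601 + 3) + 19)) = 45.5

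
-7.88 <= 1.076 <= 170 True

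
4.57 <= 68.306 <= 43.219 False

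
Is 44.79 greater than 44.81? No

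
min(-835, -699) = -835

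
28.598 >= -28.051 True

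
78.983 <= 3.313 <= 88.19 False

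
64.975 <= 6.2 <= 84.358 False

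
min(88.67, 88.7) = 88.67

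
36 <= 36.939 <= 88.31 True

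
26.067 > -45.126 True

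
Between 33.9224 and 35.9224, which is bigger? 35.9224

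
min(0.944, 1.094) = 0.944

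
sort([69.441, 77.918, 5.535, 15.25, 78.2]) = [5.535, 15.25, 69.441, 77.918, 78.2]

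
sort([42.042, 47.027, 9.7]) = [9.7, 42.042, 47.027]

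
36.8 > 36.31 True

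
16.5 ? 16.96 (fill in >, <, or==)<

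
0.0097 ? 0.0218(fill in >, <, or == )<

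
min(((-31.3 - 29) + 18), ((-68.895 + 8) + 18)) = -42.895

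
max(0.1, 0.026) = 0.1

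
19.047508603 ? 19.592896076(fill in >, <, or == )<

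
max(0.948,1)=1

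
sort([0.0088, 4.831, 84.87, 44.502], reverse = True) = [84.87, 44.502, 4.831, 0.0088]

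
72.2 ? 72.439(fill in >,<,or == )<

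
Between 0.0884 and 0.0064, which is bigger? 0.0884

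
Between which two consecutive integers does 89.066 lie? 89 and 90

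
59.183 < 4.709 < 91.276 False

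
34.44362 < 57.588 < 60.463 True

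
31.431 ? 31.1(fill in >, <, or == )>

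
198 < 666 True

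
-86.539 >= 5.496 False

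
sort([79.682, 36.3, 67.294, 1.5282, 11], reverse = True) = [79.682, 67.294, 36.3, 11, 1.5282]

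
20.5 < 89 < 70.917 False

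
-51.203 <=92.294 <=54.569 False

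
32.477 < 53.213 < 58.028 True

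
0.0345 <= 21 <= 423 True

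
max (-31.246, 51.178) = 51.178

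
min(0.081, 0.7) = 0.081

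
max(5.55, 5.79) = 5.79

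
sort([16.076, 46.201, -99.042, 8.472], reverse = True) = [46.201, 16.076, 8.472, -99.042]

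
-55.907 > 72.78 False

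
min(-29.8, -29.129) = -29.8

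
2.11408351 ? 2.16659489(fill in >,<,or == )<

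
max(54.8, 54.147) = 54.8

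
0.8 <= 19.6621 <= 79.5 True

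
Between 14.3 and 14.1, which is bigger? 14.3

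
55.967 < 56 True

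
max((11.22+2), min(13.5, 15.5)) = 13.5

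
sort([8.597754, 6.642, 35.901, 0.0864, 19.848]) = [0.0864, 6.642, 8.597754, 19.848, 35.901]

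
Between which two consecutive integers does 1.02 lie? 1 and 2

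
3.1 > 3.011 True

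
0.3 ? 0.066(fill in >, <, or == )>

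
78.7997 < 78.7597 False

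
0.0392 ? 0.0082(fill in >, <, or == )>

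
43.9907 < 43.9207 False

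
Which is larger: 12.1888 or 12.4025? 12.4025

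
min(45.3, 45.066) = 45.066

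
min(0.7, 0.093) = 0.093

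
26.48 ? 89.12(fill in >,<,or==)<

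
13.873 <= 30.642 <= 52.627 True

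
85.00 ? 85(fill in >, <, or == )==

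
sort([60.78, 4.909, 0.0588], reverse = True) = [60.78, 4.909, 0.0588]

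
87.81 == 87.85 False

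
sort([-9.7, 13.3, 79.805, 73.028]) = [-9.7, 13.3, 73.028, 79.805]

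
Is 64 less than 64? No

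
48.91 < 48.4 False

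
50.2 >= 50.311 False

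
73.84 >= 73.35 True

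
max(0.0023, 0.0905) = 0.0905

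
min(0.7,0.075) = 0.075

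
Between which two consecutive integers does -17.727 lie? -18 and -17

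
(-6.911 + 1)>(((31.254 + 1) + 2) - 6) False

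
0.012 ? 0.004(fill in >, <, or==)>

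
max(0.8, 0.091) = 0.8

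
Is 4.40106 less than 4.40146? Yes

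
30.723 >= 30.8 False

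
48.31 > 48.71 False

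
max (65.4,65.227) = 65.4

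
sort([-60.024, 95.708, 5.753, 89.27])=[-60.024, 5.753, 89.27, 95.708]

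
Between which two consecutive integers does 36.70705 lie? 36 and 37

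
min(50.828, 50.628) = 50.628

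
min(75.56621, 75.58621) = 75.56621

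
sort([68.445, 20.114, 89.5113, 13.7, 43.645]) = [13.7, 20.114, 43.645, 68.445, 89.5113]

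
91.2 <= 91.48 True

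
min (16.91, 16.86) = 16.86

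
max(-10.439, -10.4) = -10.4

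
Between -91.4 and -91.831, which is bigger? -91.4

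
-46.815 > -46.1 False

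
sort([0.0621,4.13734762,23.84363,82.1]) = [0.0621,4.13734762,23.84363,82.1]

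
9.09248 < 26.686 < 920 True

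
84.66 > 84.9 False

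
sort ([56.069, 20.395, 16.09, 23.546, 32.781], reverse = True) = [56.069, 32.781, 23.546, 20.395, 16.09]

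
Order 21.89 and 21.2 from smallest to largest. 21.2, 21.89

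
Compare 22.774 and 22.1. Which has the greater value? 22.774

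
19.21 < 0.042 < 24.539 False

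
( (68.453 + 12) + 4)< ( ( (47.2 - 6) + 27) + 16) False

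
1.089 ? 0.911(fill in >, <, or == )>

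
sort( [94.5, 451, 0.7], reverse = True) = [451, 94.5, 0.7]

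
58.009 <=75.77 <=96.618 True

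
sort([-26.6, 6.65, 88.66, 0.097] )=[-26.6, 0.097, 6.65, 88.66]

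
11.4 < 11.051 False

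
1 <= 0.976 False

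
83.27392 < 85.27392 True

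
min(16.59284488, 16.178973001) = 16.178973001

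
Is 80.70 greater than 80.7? No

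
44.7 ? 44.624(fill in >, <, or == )>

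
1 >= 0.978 True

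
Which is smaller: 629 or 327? 327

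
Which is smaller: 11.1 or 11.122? 11.1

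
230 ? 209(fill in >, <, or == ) >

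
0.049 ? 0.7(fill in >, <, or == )<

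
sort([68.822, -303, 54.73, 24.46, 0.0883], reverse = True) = [68.822, 54.73, 24.46, 0.0883, -303]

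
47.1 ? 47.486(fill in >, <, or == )<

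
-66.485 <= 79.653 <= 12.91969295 False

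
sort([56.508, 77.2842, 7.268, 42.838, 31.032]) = [7.268, 31.032, 42.838, 56.508, 77.2842]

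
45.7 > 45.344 True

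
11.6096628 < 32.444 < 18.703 False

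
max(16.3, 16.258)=16.3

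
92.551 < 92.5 False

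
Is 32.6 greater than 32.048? Yes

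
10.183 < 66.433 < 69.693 True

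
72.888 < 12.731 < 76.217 False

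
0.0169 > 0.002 True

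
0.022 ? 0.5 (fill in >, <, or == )<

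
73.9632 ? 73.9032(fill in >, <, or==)>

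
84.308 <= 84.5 True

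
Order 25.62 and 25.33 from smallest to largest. 25.33, 25.62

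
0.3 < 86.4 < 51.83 False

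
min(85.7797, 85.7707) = 85.7707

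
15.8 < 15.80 False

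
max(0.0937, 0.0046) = 0.0937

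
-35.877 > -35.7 False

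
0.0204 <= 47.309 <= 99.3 True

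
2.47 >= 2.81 False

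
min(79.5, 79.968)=79.5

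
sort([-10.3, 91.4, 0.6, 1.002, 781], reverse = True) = [781, 91.4, 1.002, 0.6, -10.3]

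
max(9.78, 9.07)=9.78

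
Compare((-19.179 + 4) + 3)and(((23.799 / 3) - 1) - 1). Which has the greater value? (((23.799 / 3) - 1) - 1)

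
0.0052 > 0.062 False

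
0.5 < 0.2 False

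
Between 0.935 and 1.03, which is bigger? 1.03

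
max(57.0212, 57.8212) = 57.8212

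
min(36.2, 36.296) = 36.2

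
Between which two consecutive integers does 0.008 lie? 0 and 1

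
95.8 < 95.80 False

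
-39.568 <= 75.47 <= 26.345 False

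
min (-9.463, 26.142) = -9.463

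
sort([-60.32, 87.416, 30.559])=[-60.32, 30.559, 87.416]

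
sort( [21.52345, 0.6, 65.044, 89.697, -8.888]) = [-8.888, 0.6, 21.52345, 65.044, 89.697]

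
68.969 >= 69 False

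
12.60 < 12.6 False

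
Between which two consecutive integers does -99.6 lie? -100 and -99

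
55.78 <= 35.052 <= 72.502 False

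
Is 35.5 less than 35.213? No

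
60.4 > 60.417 False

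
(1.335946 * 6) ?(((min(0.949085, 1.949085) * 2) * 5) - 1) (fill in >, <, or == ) <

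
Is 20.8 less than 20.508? No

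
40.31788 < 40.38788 True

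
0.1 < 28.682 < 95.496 True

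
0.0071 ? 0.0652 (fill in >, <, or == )<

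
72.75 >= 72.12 True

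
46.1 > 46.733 False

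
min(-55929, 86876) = -55929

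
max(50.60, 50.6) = 50.6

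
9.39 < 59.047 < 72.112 True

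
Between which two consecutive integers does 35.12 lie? 35 and 36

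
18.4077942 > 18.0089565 True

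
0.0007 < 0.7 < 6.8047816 True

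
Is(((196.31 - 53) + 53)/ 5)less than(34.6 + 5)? Yes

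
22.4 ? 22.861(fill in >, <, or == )<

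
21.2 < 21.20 False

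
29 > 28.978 True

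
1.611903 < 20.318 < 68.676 True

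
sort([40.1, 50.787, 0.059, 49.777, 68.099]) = [0.059, 40.1, 49.777, 50.787, 68.099]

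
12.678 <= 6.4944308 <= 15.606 False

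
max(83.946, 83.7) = 83.946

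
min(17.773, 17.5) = 17.5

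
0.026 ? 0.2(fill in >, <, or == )<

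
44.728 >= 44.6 True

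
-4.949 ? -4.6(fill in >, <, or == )<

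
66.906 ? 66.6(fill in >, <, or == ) >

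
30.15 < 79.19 True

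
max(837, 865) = 865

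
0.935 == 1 False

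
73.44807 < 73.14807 False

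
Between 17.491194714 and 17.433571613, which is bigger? 17.491194714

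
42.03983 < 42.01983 False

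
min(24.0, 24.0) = 24.0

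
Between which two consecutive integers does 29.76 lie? 29 and 30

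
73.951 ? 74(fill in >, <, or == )<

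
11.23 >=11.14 True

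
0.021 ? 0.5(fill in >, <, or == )<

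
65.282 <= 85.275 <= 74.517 False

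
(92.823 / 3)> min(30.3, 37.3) True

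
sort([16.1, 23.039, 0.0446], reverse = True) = [23.039, 16.1, 0.0446]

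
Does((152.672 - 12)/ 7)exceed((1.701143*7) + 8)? Yes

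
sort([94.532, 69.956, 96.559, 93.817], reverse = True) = [96.559, 94.532, 93.817, 69.956]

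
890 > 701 True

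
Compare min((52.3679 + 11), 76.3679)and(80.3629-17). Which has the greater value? min((52.3679 + 11), 76.3679)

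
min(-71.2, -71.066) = -71.2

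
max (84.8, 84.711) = 84.8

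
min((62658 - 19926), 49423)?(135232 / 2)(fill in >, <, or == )<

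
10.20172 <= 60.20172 True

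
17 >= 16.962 True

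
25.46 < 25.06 False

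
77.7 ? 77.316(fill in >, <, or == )>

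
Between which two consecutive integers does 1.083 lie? 1 and 2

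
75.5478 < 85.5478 True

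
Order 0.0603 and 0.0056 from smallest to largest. 0.0056, 0.0603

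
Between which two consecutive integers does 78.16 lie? 78 and 79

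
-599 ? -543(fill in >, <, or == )<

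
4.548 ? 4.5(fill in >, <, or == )>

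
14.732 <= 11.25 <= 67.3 False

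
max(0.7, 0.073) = 0.7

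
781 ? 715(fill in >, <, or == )>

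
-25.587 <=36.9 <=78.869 True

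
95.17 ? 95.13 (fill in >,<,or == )>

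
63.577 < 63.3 False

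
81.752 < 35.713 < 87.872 False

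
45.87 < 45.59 False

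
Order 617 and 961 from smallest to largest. 617, 961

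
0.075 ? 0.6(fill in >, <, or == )<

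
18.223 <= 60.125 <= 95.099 True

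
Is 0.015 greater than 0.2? No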